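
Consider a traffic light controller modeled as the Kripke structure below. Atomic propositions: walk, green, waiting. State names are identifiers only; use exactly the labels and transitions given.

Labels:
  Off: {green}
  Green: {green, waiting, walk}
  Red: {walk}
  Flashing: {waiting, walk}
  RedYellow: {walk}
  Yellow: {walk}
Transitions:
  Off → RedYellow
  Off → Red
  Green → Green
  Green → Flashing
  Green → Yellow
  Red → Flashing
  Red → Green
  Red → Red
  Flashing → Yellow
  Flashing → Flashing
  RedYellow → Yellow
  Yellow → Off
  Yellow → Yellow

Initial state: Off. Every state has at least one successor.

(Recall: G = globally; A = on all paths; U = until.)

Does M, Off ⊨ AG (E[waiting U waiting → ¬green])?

Yes

States satisfying E[waiting U waiting → ¬green]: {Off, Green, Red, Flashing, RedYellow, Yellow}.
States satisfying AG (E[waiting U waiting → ¬green]): {Off, Green, Red, Flashing, RedYellow, Yellow}.
Every state reachable from Off satisfies E[waiting U waiting → ¬green].
Off ∈ Sat(AG (E[waiting U waiting → ¬green])).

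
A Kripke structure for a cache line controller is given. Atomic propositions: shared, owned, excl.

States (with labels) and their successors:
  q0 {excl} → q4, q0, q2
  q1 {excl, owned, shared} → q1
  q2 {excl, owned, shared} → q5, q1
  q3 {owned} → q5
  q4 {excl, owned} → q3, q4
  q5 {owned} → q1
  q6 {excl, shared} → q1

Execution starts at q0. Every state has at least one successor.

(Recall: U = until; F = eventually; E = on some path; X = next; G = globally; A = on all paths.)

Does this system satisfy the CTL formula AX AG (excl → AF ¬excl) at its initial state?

Does not hold

States satisfying AG (excl → AF ¬excl): ∅.
States satisfying AX AG (excl → AF ¬excl): ∅.
q0 ∉ Sat(AX AG (excl → AF ¬excl)).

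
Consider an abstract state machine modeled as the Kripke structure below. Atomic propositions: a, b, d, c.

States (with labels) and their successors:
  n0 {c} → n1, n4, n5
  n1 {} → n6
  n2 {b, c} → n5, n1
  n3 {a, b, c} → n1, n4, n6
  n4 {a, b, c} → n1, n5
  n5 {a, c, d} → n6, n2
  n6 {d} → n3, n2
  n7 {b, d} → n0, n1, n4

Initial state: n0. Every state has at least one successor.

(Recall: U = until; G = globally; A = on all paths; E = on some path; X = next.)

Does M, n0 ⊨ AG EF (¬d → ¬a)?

Holds

States satisfying EF (¬d → ¬a): {n0, n1, n2, n3, n4, n5, n6, n7}.
States satisfying AG EF (¬d → ¬a): {n0, n1, n2, n3, n4, n5, n6, n7}.
Every state reachable from n0 satisfies EF (¬d → ¬a).
n0 ∈ Sat(AG EF (¬d → ¬a)).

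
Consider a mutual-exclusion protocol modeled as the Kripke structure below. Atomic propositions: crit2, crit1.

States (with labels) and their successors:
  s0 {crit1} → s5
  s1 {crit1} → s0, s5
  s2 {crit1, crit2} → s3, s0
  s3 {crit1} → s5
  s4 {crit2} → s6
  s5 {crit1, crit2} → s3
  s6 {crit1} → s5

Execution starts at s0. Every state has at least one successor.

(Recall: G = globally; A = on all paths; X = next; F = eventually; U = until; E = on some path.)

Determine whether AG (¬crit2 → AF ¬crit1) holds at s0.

States satisfying ¬crit2 → AF ¬crit1: {s2, s4, s5}.
States satisfying AG (¬crit2 → AF ¬crit1): ∅.
s0 is reachable from s0 and violates ¬crit2 → AF ¬crit1, so AG fails at s0.
s0 ∉ Sat(AG (¬crit2 → AF ¬crit1)).

Violated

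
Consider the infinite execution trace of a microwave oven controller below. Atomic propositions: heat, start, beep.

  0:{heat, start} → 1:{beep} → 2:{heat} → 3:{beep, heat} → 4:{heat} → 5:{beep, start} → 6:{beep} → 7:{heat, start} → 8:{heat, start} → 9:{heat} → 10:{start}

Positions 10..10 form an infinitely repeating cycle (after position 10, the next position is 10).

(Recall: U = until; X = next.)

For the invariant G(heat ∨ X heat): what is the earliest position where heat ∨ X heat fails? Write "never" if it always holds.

Check heat ∨ X heat at each position in order: 0 ✓, 1 ✓, 2 ✓, 3 ✓, 4 ✓.
At position 5 the labels are {beep, start} and the next position 6 has {beep}, so heat ∨ X heat is false there. This is the first violation.

5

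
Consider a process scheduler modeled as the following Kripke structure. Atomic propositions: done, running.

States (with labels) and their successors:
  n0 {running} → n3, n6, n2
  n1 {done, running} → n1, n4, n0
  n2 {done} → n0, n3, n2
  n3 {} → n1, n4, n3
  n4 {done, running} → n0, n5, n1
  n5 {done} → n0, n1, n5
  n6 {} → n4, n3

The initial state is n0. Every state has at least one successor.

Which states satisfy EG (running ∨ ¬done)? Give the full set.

{n0, n1, n3, n4, n6}

States satisfying running ∨ ¬done: {n0, n1, n3, n4, n6}.
States satisfying EG (running ∨ ¬done): {n0, n1, n3, n4, n6}.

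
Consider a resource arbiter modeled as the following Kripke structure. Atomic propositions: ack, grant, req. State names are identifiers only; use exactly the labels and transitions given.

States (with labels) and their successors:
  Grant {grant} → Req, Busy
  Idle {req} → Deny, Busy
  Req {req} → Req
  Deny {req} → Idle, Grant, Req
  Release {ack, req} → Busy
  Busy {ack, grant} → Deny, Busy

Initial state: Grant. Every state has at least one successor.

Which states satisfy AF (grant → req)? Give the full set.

{Idle, Req, Deny, Release}

States satisfying grant → req: {Idle, Req, Deny, Release}.
States satisfying AF (grant → req): {Idle, Req, Deny, Release}.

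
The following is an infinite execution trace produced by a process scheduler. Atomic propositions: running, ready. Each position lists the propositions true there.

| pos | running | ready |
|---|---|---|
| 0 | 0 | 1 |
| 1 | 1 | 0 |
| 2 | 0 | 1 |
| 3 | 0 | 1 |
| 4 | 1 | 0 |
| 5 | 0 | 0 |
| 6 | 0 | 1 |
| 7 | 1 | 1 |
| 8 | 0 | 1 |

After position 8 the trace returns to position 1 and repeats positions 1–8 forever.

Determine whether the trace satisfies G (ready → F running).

ready → F running holds at every position 0..8, and those are all positions ever visited, so G (ready → F running) holds.
Positions where ready holds: 0, 2, 3, 6, 7, 8.
Check F running at each: 0→ok, 2→ok, 3→ok, 6→ok, 7→ok, 8→ok.

Yes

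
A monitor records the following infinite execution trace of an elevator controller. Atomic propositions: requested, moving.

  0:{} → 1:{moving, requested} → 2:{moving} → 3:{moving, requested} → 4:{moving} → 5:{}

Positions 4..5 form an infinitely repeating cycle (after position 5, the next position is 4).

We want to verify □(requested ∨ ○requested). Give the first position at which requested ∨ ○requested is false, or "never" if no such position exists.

4

Check requested ∨ ○requested at each position in order: 0 ✓, 1 ✓, 2 ✓, 3 ✓.
At position 4 the labels are {moving} and the next position 5 has {}, so requested ∨ ○requested is false there. This is the first violation.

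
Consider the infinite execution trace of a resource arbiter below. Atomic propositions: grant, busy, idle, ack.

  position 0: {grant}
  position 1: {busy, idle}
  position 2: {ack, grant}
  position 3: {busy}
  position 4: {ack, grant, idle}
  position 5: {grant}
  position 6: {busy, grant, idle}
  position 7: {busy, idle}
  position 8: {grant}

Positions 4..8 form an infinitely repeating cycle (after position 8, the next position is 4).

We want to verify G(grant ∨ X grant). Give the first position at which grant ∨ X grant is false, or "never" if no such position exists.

never

grant ∨ X grant holds at every position 0..8, and those are all the positions the trace ever visits, so the invariant G(grant ∨ X grant) is never violated.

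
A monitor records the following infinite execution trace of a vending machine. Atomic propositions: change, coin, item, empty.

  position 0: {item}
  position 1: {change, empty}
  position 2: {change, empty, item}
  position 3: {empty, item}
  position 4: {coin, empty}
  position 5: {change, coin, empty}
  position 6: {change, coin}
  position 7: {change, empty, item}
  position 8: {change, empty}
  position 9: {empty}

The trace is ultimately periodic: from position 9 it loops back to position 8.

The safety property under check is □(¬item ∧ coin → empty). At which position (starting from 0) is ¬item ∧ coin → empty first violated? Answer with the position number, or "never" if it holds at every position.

Check ¬item ∧ coin → empty at each position in order: 0 ✓, 1 ✓, 2 ✓, 3 ✓, 4 ✓, 5 ✓.
At position 6 the labels are {change, coin}, so ¬item ∧ coin → empty is false there. This is the first violation.

6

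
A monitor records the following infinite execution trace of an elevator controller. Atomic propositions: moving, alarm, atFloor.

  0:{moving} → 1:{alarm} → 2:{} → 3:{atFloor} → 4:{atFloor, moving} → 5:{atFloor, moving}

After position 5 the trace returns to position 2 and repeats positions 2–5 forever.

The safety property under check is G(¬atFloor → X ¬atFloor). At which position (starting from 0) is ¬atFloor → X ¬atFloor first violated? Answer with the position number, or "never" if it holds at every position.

2

Check ¬atFloor → X ¬atFloor at each position in order: 0 ✓, 1 ✓.
At position 2 the labels are {} and the next position 3 has {atFloor}, so ¬atFloor → X ¬atFloor is false there. This is the first violation.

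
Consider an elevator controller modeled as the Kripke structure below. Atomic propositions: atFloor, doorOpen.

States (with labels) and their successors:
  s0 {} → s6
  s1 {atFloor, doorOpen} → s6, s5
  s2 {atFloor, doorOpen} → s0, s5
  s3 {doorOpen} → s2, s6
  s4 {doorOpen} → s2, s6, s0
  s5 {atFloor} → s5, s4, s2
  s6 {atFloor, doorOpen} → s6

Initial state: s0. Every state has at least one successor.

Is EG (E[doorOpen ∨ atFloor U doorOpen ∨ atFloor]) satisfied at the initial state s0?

Violated

States satisfying E[doorOpen ∨ atFloor U doorOpen ∨ atFloor]: {s1, s2, s3, s4, s5, s6}.
States satisfying EG (E[doorOpen ∨ atFloor U doorOpen ∨ atFloor]): {s1, s2, s3, s4, s5, s6}.
No suitable path/successor from s0 witnesses the formula.
s0 ∉ Sat(EG (E[doorOpen ∨ atFloor U doorOpen ∨ atFloor])).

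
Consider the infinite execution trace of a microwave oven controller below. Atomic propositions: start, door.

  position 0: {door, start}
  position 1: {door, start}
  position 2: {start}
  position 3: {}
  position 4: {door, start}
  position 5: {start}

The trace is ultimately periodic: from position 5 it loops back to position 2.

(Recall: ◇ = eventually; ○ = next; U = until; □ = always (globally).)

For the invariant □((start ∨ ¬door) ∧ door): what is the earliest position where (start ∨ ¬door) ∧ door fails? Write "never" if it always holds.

Check (start ∨ ¬door) ∧ door at each position in order: 0 ✓, 1 ✓.
At position 2 the labels are {start}, so (start ∨ ¬door) ∧ door is false there. This is the first violation.

2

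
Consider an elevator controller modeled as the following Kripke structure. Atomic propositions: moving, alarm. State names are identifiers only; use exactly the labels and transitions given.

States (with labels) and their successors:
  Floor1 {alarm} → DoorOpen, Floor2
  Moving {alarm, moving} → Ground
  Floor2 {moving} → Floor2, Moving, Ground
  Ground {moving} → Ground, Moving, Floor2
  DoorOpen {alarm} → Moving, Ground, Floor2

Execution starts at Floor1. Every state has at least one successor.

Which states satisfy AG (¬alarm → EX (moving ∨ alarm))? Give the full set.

States satisfying ¬alarm → EX (moving ∨ alarm): {Floor1, Moving, Floor2, Ground, DoorOpen}.
States satisfying AG (¬alarm → EX (moving ∨ alarm)): {Floor1, Moving, Floor2, Ground, DoorOpen}.

{Floor1, Moving, Floor2, Ground, DoorOpen}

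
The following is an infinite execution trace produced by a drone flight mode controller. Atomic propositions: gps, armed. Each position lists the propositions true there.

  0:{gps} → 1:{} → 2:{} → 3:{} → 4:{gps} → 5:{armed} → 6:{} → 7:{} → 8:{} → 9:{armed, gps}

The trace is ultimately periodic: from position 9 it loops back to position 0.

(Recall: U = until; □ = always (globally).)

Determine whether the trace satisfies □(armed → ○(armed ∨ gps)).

Violated

armed → ○(armed ∨ gps) must hold at every position from 0 onward. It fails at position 5, so □(armed → ○(armed ∨ gps)) is false.
Positions where armed holds: 5, 9.
Check ○(armed ∨ gps) at each: 5→fails, 9→ok.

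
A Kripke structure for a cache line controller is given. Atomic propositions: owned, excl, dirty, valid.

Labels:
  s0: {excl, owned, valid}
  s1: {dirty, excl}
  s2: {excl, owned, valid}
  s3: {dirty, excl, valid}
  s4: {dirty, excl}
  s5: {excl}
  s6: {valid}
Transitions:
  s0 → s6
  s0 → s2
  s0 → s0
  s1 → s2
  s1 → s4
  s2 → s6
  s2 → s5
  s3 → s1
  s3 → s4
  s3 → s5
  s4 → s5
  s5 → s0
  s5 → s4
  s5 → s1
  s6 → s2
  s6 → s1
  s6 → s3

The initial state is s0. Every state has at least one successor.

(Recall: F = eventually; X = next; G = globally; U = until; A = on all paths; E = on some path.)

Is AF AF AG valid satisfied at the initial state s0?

Violated

States satisfying AF AG valid: ∅.
States satisfying AF AF AG valid: ∅.
There is a path from s0 along which AF AG valid never holds.
s0 ∉ Sat(AF AF AG valid).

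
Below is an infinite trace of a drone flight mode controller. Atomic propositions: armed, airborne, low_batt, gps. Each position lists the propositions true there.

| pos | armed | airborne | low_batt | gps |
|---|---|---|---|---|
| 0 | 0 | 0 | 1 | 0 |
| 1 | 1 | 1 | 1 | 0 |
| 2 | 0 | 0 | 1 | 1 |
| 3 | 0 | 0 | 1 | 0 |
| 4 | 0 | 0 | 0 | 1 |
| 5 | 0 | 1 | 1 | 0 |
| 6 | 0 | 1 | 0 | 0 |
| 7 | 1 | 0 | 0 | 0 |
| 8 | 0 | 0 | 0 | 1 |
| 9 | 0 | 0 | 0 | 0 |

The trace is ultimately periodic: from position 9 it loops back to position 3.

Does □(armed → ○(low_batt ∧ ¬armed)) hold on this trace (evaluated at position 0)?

No

armed → ○(low_batt ∧ ¬armed) must hold at every position from 0 onward. It fails at position 7, so □(armed → ○(low_batt ∧ ¬armed)) is false.
Positions where armed holds: 1, 7.
Check ○(low_batt ∧ ¬armed) at each: 1→ok, 7→fails.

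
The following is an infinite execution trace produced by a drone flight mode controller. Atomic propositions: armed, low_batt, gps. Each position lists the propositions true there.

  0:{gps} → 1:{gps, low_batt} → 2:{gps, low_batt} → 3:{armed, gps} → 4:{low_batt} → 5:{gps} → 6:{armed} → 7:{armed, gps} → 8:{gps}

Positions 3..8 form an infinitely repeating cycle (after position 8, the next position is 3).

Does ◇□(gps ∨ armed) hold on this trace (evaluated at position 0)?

□(gps ∨ armed) is false at every position 0..8, so it never becomes true and ◇□(gps ∨ armed) fails.

No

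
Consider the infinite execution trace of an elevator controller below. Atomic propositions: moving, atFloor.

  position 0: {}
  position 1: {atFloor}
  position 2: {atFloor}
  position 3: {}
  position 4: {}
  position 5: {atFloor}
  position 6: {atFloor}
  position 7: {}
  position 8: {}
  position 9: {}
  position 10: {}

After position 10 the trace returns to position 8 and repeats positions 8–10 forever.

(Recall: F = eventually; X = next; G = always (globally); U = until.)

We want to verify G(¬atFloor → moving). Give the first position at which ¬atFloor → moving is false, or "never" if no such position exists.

At position 0 the labels are {}, so ¬atFloor → moving is false there. This is the first violation.

0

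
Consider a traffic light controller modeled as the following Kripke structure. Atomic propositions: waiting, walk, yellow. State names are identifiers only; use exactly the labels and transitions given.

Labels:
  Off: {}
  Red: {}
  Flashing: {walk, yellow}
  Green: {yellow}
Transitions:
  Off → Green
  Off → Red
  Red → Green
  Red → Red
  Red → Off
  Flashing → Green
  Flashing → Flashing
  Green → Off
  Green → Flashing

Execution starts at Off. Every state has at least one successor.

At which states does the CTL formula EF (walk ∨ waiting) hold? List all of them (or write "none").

{Off, Red, Flashing, Green}

States satisfying walk ∨ waiting: {Flashing}.
States satisfying EF (walk ∨ waiting): {Off, Red, Flashing, Green}.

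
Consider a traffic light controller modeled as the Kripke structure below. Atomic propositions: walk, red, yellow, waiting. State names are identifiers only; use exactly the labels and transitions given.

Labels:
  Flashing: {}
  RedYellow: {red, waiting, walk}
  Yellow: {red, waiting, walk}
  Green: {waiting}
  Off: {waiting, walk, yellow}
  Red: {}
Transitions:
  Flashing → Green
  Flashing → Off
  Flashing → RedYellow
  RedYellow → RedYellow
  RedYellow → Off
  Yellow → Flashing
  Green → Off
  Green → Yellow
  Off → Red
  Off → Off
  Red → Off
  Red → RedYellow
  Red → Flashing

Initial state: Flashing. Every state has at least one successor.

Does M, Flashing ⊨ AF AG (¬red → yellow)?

Does not hold

States satisfying AG (¬red → yellow): ∅.
States satisfying AF AG (¬red → yellow): ∅.
There is a path from Flashing along which AG (¬red → yellow) never holds.
Flashing ∉ Sat(AF AG (¬red → yellow)).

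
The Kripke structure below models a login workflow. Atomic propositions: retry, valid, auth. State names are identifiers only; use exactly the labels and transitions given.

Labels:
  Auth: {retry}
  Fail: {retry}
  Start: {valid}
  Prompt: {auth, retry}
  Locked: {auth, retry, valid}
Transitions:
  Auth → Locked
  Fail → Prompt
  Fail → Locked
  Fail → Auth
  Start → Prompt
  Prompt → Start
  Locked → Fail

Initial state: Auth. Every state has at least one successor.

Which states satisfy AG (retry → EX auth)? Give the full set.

none

States satisfying retry → EX auth: {Auth, Fail, Start}.
States satisfying AG (retry → EX auth): ∅.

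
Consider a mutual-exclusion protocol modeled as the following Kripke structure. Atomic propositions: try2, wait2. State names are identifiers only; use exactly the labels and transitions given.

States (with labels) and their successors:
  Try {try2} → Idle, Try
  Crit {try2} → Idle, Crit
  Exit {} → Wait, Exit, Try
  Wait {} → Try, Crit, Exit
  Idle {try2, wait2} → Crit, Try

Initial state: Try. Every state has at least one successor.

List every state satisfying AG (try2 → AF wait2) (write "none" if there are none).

none

States satisfying try2 → AF wait2: {Exit, Wait, Idle}.
States satisfying AG (try2 → AF wait2): ∅.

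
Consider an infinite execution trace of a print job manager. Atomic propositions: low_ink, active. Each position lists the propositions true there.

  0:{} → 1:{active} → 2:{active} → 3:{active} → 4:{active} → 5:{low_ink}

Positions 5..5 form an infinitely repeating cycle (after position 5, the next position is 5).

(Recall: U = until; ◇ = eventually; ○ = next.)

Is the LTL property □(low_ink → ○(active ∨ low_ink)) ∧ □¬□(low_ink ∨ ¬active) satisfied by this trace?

low_ink → ○(active ∨ low_ink) holds at every position 0..5, and those are all positions ever visited, so □(low_ink → ○(active ∨ low_ink)) holds.
Positions where low_ink holds: 5.
Check ○(active ∨ low_ink) at each: 5→ok.
¬□(low_ink ∨ ¬active) must hold at every position from 0 onward. It fails at position 5, so □¬□(low_ink ∨ ¬active) is false.
At position 0: □(low_ink → ○(active ∨ low_ink)) is true; □¬□(low_ink ∨ ¬active) is false; so □(low_ink → ○(active ∨ low_ink)) ∧ □¬□(low_ink ∨ ¬active) is false.

No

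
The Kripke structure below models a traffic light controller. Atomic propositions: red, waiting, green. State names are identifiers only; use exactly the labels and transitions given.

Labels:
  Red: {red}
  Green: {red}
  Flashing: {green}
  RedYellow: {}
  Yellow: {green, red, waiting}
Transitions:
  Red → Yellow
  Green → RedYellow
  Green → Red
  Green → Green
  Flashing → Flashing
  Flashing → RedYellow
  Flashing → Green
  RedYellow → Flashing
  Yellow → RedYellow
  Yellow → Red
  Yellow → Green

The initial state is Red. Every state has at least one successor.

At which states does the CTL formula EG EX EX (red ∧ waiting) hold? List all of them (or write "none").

{Green, Yellow}

States satisfying EX EX (red ∧ waiting): {Green, Yellow}.
States satisfying EG EX EX (red ∧ waiting): {Green, Yellow}.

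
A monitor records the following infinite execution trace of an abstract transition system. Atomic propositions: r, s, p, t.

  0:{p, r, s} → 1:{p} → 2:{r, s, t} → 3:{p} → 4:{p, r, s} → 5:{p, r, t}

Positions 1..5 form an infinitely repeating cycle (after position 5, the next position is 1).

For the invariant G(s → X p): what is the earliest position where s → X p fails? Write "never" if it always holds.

never

s → X p holds at every position 0..5, and those are all the positions the trace ever visits, so the invariant G(s → X p) is never violated.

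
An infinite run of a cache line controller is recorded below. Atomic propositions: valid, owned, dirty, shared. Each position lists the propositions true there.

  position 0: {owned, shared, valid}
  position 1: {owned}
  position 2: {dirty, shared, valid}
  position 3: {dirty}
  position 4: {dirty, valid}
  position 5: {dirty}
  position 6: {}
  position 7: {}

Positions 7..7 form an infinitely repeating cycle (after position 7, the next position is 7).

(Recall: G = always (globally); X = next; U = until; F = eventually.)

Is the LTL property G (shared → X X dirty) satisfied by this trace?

Holds

shared → X X dirty holds at every position 0..7, and those are all positions ever visited, so G (shared → X X dirty) holds.
Positions where shared holds: 0, 2.
Check X X dirty at each: 0→ok, 2→ok.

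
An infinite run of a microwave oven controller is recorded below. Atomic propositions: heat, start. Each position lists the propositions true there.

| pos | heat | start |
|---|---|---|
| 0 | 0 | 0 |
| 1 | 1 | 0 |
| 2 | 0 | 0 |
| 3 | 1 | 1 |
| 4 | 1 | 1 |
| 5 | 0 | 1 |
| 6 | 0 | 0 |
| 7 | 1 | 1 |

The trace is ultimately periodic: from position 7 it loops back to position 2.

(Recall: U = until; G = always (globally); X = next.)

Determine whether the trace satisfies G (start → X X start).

Does not hold

start → X X start must hold at every position from 0 onward. It fails at position 4, so G (start → X X start) is false.
Positions where start holds: 3, 4, 5, 7.
Check X X start at each: 3→ok, 4→fails, 5→ok, 7→ok.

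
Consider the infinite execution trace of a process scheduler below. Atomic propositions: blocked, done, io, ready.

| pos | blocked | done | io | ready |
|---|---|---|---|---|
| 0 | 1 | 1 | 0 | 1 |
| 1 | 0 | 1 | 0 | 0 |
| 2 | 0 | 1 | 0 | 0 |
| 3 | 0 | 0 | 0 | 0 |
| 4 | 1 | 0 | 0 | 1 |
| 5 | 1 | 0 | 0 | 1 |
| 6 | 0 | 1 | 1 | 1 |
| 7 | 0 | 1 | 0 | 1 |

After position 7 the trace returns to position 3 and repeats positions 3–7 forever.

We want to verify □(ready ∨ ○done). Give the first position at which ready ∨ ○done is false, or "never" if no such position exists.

2

Check ready ∨ ○done at each position in order: 0 ✓, 1 ✓.
At position 2 the labels are {done} and the next position 3 has {}, so ready ∨ ○done is false there. This is the first violation.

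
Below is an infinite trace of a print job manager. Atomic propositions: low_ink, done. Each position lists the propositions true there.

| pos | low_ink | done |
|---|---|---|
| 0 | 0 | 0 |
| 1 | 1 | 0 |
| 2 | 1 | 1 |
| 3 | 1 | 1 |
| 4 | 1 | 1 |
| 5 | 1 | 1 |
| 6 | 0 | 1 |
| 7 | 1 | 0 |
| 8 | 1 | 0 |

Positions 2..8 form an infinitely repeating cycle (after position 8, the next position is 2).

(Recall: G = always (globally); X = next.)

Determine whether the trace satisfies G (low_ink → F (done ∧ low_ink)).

low_ink → F (done ∧ low_ink) holds at every position 0..8, and those are all positions ever visited, so G (low_ink → F (done ∧ low_ink)) holds.
Positions where low_ink holds: 1, 2, 3, 4, 5, 7, 8.
Check F (done ∧ low_ink) at each: 1→ok, 2→ok, 3→ok, 4→ok, 5→ok, 7→ok, 8→ok.

Satisfied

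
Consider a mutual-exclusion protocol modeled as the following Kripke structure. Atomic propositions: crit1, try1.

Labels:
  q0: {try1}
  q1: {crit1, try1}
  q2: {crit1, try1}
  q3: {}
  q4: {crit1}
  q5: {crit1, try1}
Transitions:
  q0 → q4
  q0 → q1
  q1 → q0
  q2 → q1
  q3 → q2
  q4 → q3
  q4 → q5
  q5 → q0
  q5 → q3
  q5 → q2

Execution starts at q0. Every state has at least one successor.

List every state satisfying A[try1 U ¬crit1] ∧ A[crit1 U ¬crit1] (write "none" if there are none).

States satisfying try1: {q0, q1, q2, q5}.
States satisfying ¬crit1: {q0, q3}.
States satisfying A[try1 U ¬crit1]: {q0, q1, q2, q3, q5}.
States satisfying crit1: {q1, q2, q4, q5}.
States satisfying A[crit1 U ¬crit1]: {q0, q1, q2, q3, q4, q5}.
States satisfying A[try1 U ¬crit1] ∧ A[crit1 U ¬crit1]: {q0, q1, q2, q3, q5}.

{q0, q1, q2, q3, q5}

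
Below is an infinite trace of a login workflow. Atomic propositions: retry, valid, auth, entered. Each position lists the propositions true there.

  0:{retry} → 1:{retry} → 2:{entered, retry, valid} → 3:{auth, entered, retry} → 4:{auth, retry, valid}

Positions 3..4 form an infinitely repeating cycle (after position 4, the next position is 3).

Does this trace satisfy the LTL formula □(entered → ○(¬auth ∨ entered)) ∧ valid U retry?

Does not hold

entered → ○(¬auth ∨ entered) must hold at every position from 0 onward. It fails at position 3, so □(entered → ○(¬auth ∨ entered)) is false.
Positions where entered holds: 2, 3.
Check ○(¬auth ∨ entered) at each: 2→ok, 3→fails.
Walking from position 0: retry first holds at position 0, and valid holds at every earlier position along the way, so valid U retry holds.
At position 0: □(entered → ○(¬auth ∨ entered)) is false; valid U retry is true; so □(entered → ○(¬auth ∨ entered)) ∧ valid U retry is false.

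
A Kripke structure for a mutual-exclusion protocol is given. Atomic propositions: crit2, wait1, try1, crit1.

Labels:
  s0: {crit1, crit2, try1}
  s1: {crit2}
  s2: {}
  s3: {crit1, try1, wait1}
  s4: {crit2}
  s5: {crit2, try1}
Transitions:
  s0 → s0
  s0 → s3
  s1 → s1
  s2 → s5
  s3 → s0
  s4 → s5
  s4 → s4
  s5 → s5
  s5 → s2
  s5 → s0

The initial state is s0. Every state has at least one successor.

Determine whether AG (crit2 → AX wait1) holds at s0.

States satisfying crit2 → AX wait1: {s2, s3}.
States satisfying AG (crit2 → AX wait1): ∅.
s0 is reachable from s0 and violates crit2 → AX wait1, so AG fails at s0.
s0 ∉ Sat(AG (crit2 → AX wait1)).

No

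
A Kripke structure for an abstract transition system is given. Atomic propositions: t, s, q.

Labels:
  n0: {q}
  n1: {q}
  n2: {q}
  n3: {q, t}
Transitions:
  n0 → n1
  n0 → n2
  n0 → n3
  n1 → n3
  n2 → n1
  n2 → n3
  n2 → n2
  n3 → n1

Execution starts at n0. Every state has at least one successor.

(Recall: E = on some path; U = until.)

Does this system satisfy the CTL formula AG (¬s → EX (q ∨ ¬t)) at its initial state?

Yes

States satisfying ¬s → EX (q ∨ ¬t): {n0, n1, n2, n3}.
States satisfying AG (¬s → EX (q ∨ ¬t)): {n0, n1, n2, n3}.
Every state reachable from n0 satisfies ¬s → EX (q ∨ ¬t).
n0 ∈ Sat(AG (¬s → EX (q ∨ ¬t))).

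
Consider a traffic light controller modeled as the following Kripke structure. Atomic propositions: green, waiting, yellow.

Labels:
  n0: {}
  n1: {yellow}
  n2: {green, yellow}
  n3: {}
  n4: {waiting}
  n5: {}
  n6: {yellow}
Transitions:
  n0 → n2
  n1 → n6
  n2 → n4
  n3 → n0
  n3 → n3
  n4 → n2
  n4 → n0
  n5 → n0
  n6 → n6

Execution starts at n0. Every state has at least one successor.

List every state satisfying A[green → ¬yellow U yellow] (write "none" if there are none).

{n0, n1, n2, n4, n5, n6}

States satisfying green → ¬yellow: {n0, n1, n3, n4, n5, n6}.
States satisfying yellow: {n1, n2, n6}.
States satisfying A[green → ¬yellow U yellow]: {n0, n1, n2, n4, n5, n6}.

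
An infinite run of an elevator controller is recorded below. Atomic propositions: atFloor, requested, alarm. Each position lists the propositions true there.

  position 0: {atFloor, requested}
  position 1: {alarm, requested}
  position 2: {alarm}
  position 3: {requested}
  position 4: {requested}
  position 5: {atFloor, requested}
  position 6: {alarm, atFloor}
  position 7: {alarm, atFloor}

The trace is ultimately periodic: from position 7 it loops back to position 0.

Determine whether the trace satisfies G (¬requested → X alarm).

No

¬requested → X alarm must hold at every position from 0 onward. It fails at position 2, so G (¬requested → X alarm) is false.
Positions where ¬requested holds: 2, 6, 7.
Check X alarm at each: 2→fails, 6→ok, 7→fails.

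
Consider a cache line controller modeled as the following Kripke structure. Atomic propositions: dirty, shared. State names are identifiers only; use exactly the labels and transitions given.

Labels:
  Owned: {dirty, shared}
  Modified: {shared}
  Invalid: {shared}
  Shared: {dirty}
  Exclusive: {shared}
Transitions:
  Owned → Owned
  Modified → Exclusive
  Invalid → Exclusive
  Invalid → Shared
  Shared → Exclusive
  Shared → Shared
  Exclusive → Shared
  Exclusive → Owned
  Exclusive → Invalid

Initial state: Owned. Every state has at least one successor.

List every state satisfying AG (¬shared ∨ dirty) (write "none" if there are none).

{Owned}

States satisfying ¬shared ∨ dirty: {Owned, Shared}.
States satisfying AG (¬shared ∨ dirty): {Owned}.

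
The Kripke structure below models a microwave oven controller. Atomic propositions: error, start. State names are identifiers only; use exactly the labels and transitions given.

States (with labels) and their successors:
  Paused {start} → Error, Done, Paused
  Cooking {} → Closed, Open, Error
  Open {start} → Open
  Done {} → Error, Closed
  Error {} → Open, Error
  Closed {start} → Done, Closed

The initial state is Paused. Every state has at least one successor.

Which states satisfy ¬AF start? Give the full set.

States satisfying start: {Paused, Open, Closed}.
States satisfying AF start: {Paused, Open, Closed}.
States satisfying ¬AF start: {Cooking, Done, Error}.

{Cooking, Done, Error}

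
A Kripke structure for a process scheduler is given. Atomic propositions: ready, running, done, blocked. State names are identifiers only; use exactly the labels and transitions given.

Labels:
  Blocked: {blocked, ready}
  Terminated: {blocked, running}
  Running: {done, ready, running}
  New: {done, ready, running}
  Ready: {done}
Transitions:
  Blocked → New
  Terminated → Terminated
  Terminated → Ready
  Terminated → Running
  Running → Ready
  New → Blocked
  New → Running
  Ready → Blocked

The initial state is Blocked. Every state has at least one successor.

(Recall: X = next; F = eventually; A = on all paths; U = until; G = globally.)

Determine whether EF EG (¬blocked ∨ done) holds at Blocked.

Violated

States satisfying EG (¬blocked ∨ done): ∅.
States satisfying EF EG (¬blocked ∨ done): ∅.
No suitable path/successor from Blocked witnesses the formula.
Blocked ∉ Sat(EF EG (¬blocked ∨ done)).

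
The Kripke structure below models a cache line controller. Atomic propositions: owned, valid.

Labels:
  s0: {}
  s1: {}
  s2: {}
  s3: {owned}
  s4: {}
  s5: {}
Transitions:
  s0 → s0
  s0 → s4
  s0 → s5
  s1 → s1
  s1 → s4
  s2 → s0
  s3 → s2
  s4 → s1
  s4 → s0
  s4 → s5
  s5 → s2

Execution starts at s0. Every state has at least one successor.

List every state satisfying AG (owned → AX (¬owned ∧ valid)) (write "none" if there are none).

States satisfying owned → AX (¬owned ∧ valid): {s0, s1, s2, s4, s5}.
States satisfying AG (owned → AX (¬owned ∧ valid)): {s0, s1, s2, s4, s5}.

{s0, s1, s2, s4, s5}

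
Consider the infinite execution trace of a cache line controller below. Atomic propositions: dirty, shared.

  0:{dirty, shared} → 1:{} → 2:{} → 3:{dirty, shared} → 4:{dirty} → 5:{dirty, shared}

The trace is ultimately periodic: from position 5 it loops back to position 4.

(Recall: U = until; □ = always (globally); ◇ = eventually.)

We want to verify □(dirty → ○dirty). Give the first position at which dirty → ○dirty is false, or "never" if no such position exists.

0

At position 0 the labels are {dirty, shared} and the next position 1 has {}, so dirty → ○dirty is false there. This is the first violation.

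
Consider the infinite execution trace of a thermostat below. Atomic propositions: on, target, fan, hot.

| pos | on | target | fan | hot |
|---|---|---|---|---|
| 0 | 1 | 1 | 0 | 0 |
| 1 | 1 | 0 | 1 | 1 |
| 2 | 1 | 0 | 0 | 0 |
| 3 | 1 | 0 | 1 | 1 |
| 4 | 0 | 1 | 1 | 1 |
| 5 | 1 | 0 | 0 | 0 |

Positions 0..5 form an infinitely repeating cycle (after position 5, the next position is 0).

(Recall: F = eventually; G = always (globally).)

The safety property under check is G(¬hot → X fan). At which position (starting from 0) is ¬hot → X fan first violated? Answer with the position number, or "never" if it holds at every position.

Check ¬hot → X fan at each position in order: 0 ✓, 1 ✓, 2 ✓, 3 ✓, 4 ✓.
At position 5 the labels are {on} and the next position 0 has {on, target}, so ¬hot → X fan is false there. This is the first violation.

5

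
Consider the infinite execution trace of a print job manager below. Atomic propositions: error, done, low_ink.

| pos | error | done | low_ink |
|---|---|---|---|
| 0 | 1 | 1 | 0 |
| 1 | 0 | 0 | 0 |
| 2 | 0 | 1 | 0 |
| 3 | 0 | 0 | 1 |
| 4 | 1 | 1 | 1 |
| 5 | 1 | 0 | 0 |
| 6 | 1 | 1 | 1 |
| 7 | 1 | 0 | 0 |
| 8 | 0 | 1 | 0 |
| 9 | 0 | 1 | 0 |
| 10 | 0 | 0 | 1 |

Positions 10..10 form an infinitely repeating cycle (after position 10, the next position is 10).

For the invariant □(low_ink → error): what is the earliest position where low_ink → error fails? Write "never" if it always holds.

3

Check low_ink → error at each position in order: 0 ✓, 1 ✓, 2 ✓.
At position 3 the labels are {low_ink}, so low_ink → error is false there. This is the first violation.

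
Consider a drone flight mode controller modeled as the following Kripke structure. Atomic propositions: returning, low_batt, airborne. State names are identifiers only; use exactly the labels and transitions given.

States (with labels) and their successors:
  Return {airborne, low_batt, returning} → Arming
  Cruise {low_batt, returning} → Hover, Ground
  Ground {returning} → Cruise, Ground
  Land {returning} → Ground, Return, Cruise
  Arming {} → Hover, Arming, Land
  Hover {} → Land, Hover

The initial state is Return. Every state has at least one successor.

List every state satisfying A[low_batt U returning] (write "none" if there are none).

States satisfying low_batt: {Return, Cruise}.
States satisfying returning: {Return, Cruise, Ground, Land}.
States satisfying A[low_batt U returning]: {Return, Cruise, Ground, Land}.

{Return, Cruise, Ground, Land}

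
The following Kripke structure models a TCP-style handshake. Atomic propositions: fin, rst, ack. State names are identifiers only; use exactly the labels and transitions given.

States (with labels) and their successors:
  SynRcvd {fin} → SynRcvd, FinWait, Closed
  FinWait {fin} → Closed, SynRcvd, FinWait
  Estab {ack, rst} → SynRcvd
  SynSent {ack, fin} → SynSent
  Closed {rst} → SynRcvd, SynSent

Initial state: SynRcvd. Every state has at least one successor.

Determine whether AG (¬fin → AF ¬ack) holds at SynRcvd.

Holds

States satisfying ¬fin → AF ¬ack: {SynRcvd, FinWait, Estab, SynSent, Closed}.
States satisfying AG (¬fin → AF ¬ack): {SynRcvd, FinWait, Estab, SynSent, Closed}.
Every state reachable from SynRcvd satisfies ¬fin → AF ¬ack.
SynRcvd ∈ Sat(AG (¬fin → AF ¬ack)).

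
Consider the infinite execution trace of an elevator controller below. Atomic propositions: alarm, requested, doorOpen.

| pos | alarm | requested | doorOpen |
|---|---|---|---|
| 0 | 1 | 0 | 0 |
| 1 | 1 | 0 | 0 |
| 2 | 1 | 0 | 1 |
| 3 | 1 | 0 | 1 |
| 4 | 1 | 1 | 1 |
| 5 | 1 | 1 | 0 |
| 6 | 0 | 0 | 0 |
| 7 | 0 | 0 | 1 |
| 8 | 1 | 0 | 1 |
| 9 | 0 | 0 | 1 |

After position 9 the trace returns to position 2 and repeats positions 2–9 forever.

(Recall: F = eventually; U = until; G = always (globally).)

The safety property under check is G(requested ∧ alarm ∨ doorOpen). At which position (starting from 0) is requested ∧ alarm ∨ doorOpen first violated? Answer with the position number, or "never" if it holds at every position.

0

At position 0 the labels are {alarm}, so requested ∧ alarm ∨ doorOpen is false there. This is the first violation.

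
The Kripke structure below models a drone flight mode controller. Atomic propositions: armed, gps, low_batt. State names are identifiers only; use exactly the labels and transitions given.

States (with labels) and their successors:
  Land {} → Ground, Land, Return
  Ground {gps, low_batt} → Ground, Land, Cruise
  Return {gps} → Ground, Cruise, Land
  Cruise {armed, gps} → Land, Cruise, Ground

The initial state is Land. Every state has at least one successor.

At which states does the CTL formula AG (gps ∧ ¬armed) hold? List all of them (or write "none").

States satisfying gps ∧ ¬armed: {Ground, Return}.
States satisfying AG (gps ∧ ¬armed): ∅.

none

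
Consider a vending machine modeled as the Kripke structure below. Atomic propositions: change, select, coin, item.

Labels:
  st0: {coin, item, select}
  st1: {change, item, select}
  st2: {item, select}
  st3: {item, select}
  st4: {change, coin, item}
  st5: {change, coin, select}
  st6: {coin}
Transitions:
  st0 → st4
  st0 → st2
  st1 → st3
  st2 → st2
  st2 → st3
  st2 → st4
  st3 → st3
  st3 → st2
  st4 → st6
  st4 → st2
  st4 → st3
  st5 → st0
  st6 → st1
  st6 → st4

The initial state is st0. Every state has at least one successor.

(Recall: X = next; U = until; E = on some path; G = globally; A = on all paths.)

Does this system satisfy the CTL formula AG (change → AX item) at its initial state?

No

States satisfying change → AX item: {st0, st1, st2, st3, st5, st6}.
States satisfying AG (change → AX item): ∅.
st4 is reachable from st0 and violates change → AX item, so AG fails at st0.
st0 ∉ Sat(AG (change → AX item)).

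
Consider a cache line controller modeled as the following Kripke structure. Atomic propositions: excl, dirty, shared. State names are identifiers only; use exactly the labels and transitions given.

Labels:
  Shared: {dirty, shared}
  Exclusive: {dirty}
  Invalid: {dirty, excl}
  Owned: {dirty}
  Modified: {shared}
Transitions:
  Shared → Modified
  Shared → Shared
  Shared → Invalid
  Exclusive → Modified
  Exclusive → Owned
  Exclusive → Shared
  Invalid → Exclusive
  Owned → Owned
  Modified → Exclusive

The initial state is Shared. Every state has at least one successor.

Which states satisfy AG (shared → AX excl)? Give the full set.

{Owned}

States satisfying shared → AX excl: {Exclusive, Invalid, Owned}.
States satisfying AG (shared → AX excl): {Owned}.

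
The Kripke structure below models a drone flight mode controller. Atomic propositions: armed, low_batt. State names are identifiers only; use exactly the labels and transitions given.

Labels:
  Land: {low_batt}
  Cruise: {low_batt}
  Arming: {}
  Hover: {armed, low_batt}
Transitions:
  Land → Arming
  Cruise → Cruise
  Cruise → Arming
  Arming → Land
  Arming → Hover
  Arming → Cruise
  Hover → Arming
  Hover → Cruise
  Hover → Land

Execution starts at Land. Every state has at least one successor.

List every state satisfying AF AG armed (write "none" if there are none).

none

States satisfying AG armed: ∅.
States satisfying AF AG armed: ∅.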